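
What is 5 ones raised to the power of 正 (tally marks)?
Convert 5 ones (place-value notation) → 5 (decimal)
Convert 正 (tally marks) → 5 (decimal)
Compute 5 ^ 5 = 3125
3125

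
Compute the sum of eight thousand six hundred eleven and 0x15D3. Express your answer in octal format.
Convert eight thousand six hundred eleven (English words) → 8×1000 + 6×100 + 11 = 8611 (decimal)
Convert 0x15D3 (hexadecimal) → 1×4096 + 5×256 + 13×16 + 3 = 5587 (decimal)
Compute 8611 + 5587 = 14198
Convert 14198 (decimal) → 14198 = 3×4096 + 3×512 + 5×64 + 6×8 + 6 → 0o33566 (octal)
0o33566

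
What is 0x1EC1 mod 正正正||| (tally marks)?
Convert 0x1EC1 (hexadecimal) → 1×4096 + 14×256 + 12×16 + 1 = 7873 (decimal)
Convert 正正正||| (tally marks) → 5 + 5 + 5 + 3 = 18 (decimal)
Compute 7873 mod 18 = 7
7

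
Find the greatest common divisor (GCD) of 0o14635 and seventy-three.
Convert 0o14635 (octal) → 1×4096 + 4×512 + 6×64 + 3×8 + 5 = 6557 (decimal)
Convert seventy-three (English words) → 73 (decimal)
Compute gcd(6557, 73) = 1
1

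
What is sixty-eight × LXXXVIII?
Convert sixty-eight (English words) → 68 (decimal)
Convert LXXXVIII (Roman numeral) → 50 + 10 + 10 + 10 + 5 + 1 + 1 + 1 = 88 (decimal)
Compute 68 × 88 = 5984
5984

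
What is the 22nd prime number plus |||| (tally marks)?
The 22nd prime number = 79
Convert |||| (tally marks) → 4 (decimal)
Compute 79 + 4 = 83
83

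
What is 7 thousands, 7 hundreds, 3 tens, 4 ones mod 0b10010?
Convert 7 thousands, 7 hundreds, 3 tens, 4 ones (place-value notation) → 7×1000 + 7×100 + 3×10 + 4 = 7734 (decimal)
Convert 0b10010 (binary) → 16 + 2 = 18 (decimal)
Compute 7734 mod 18 = 12
12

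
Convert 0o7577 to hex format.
Convert 0o7577 (octal) → 7×512 + 5×64 + 7×8 + 7 = 3967 (decimal)
Convert 3967 (decimal) → 3967 = 15×256 + 7×16 + 15 → 0xF7F (hexadecimal)
0xF7F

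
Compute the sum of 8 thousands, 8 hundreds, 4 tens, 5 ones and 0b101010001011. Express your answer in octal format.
Convert 8 thousands, 8 hundreds, 4 tens, 5 ones (place-value notation) → 8×1000 + 8×100 + 4×10 + 5 = 8845 (decimal)
Convert 0b101010001011 (binary) → 2048 + 512 + 128 + 8 + 2 + 1 = 2699 (decimal)
Compute 8845 + 2699 = 11544
Convert 11544 (decimal) → 11544 = 2×4096 + 6×512 + 4×64 + 3×8 → 0o26430 (octal)
0o26430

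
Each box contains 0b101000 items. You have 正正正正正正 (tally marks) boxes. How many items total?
Convert 0b101000 (binary) → 32 + 8 = 40 (decimal)
Convert 正正正正正正 (tally marks) → 5 + 5 + 5 + 5 + 5 + 5 = 30 (decimal)
Compute 40 × 30 = 1200
1200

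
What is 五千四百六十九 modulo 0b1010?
Convert 五千四百六十九 (Chinese numeral) → 5×1000 + 4×100 + 6×10 + 9 = 5469 (decimal)
Convert 0b1010 (binary) → 8 + 2 = 10 (decimal)
Compute 5469 mod 10 = 9
9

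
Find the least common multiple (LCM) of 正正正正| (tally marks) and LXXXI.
Convert 正正正正| (tally marks) → 5 + 5 + 5 + 5 + 1 = 21 (decimal)
Convert LXXXI (Roman numeral) → 50 + 10 + 10 + 10 + 1 = 81 (decimal)
Compute lcm(21, 81) = 567
567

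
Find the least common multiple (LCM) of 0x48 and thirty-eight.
Convert 0x48 (hexadecimal) → 4×16 + 8 = 72 (decimal)
Convert thirty-eight (English words) → 38 (decimal)
Compute lcm(72, 38) = 1368
1368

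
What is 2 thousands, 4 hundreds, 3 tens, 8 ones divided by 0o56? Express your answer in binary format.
Convert 2 thousands, 4 hundreds, 3 tens, 8 ones (place-value notation) → 2×1000 + 4×100 + 3×10 + 8 = 2438 (decimal)
Convert 0o56 (octal) → 5×8 + 6 = 46 (decimal)
Compute 2438 ÷ 46 = 53
Convert 53 (decimal) → 53 = 32 + 16 + 4 + 1 → 0b110101 (binary)
0b110101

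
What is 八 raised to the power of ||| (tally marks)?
Convert 八 (Chinese numeral) → 8 (decimal)
Convert ||| (tally marks) → 3 (decimal)
Compute 8 ^ 3 = 512
512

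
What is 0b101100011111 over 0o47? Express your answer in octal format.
Convert 0b101100011111 (binary) → 2048 + 512 + 256 + 16 + 8 + 4 + 2 + 1 = 2847 (decimal)
Convert 0o47 (octal) → 4×8 + 7 = 39 (decimal)
Compute 2847 ÷ 39 = 73
Convert 73 (decimal) → 73 = 1×64 + 1×8 + 1 → 0o111 (octal)
0o111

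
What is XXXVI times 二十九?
Convert XXXVI (Roman numeral) → 10 + 10 + 10 + 5 + 1 = 36 (decimal)
Convert 二十九 (Chinese numeral) → 2×10 + 9 = 29 (decimal)
Compute 36 × 29 = 1044
1044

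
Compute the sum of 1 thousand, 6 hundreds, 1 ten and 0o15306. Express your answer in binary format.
Convert 1 thousand, 6 hundreds, 1 ten (place-value notation) → 1×1000 + 6×100 + 1×10 = 1610 (decimal)
Convert 0o15306 (octal) → 1×4096 + 5×512 + 3×64 + 6 = 6854 (decimal)
Compute 1610 + 6854 = 8464
Convert 8464 (decimal) → 8464 = 8192 + 256 + 16 → 0b10000100010000 (binary)
0b10000100010000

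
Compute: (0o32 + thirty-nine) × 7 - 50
Convert 0o32 (octal) → 3×8 + 2 = 26 (decimal)
Convert thirty-nine (English words) → 39 (decimal)
Expression in decimal: (26 + 39) × 7 - 50
Parentheses first: 26 + 39 = 65
Multiply: 65 × 7 = 455
Subtract: 455 - 50 = 405
405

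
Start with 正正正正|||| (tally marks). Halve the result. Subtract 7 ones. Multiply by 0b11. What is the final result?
Convert 正正正正|||| (tally marks) → 5 + 5 + 5 + 5 + 4 = 24 (decimal)
Start: 24
24 ÷ 2 = 12
Convert 7 ones (place-value notation) → 7 (decimal)
12 - 7 = 5
Convert 0b11 (binary) → 2 + 1 = 3 (decimal)
5 × 3 = 15
15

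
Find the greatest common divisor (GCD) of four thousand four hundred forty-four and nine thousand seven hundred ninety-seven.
Convert four thousand four hundred forty-four (English words) → 4×1000 + 4×100 + 44 = 4444 (decimal)
Convert nine thousand seven hundred ninety-seven (English words) → 9×1000 + 7×100 + 97 = 9797 (decimal)
Compute gcd(4444, 9797) = 101
101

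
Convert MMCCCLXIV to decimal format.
Convert MMCCCLXIV (Roman numeral) → 1000 + 1000 + 100 + 100 + 100 + 50 + 10 + 4 = 2364 (decimal)
2364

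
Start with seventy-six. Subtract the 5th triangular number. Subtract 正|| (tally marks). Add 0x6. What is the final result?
Convert seventy-six (English words) → 76 (decimal)
Start: 76
Convert the 5th triangular number (triangular index) → 5×6/2 = 15 (decimal)
76 - 15 = 61
Convert 正|| (tally marks) → 5 + 2 = 7 (decimal)
61 - 7 = 54
Convert 0x6 (hexadecimal) → 6 (decimal)
54 + 6 = 60
60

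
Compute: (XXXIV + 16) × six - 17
Convert XXXIV (Roman numeral) → 10 + 10 + 10 + 4 = 34 (decimal)
Convert six (English words) → 6 (decimal)
Expression in decimal: (34 + 16) × 6 - 17
Parentheses first: 34 + 16 = 50
Multiply: 50 × 6 = 300
Subtract: 300 - 17 = 283
283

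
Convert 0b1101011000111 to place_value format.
Convert 0b1101011000111 (binary) → 4096 + 2048 + 512 + 128 + 64 + 4 + 2 + 1 = 6855 (decimal)
Convert 6855 (decimal) → 6855 = 6×1000 + 8×100 + 5×10 + 5 → 6 thousands, 8 hundreds, 5 tens, 5 ones (place-value notation)
6 thousands, 8 hundreds, 5 tens, 5 ones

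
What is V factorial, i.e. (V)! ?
Convert V (Roman numeral) → 5 (decimal)
Compute 5! = 120
120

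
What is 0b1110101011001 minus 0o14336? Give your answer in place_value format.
Convert 0b1110101011001 (binary) → 4096 + 2048 + 1024 + 256 + 64 + 16 + 8 + 1 = 7513 (decimal)
Convert 0o14336 (octal) → 1×4096 + 4×512 + 3×64 + 3×8 + 6 = 6366 (decimal)
Compute 7513 - 6366 = 1147
Convert 1147 (decimal) → 1147 = 1×1000 + 1×100 + 4×10 + 7 → 1 thousand, 1 hundred, 4 tens, 7 ones (place-value notation)
1 thousand, 1 hundred, 4 tens, 7 ones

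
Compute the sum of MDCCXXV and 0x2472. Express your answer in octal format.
Convert MDCCXXV (Roman numeral) → 1000 + 500 + 100 + 100 + 10 + 10 + 5 = 1725 (decimal)
Convert 0x2472 (hexadecimal) → 2×4096 + 4×256 + 7×16 + 2 = 9330 (decimal)
Compute 1725 + 9330 = 11055
Convert 11055 (decimal) → 11055 = 2×4096 + 5×512 + 4×64 + 5×8 + 7 → 0o25457 (octal)
0o25457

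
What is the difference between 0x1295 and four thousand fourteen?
Convert 0x1295 (hexadecimal) → 1×4096 + 2×256 + 9×16 + 5 = 4757 (decimal)
Convert four thousand fourteen (English words) → 4×1000 + 14 = 4014 (decimal)
Difference: |4757 - 4014| = 743
743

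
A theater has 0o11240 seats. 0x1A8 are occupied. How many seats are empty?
Convert 0o11240 (octal) → 1×4096 + 1×512 + 2×64 + 4×8 = 4768 (decimal)
Convert 0x1A8 (hexadecimal) → 1×256 + 10×16 + 8 = 424 (decimal)
Compute 4768 - 424 = 4344
4344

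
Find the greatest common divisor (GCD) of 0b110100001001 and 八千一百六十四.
Convert 0b110100001001 (binary) → 2048 + 1024 + 256 + 8 + 1 = 3337 (decimal)
Convert 八千一百六十四 (Chinese numeral) → 8×1000 + 1×100 + 6×10 + 4 = 8164 (decimal)
Compute gcd(3337, 8164) = 1
1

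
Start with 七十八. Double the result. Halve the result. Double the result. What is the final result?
Convert 七十八 (Chinese numeral) → 7×10 + 8 = 78 (decimal)
Start: 78
78 × 2 = 156
156 ÷ 2 = 78
78 × 2 = 156
156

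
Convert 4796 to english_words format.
Convert 4796 (decimal) → 4796 = 4×1000 + 7×100 + 96 → four thousand seven hundred ninety-six (English words)
four thousand seven hundred ninety-six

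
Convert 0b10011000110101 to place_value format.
Convert 0b10011000110101 (binary) → 8192 + 1024 + 512 + 32 + 16 + 4 + 1 = 9781 (decimal)
Convert 9781 (decimal) → 9781 = 9×1000 + 7×100 + 8×10 + 1 → 9 thousands, 7 hundreds, 8 tens, 1 one (place-value notation)
9 thousands, 7 hundreds, 8 tens, 1 one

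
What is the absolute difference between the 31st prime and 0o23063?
Convert the 31st prime (prime index) → 127 (decimal)
Convert 0o23063 (octal) → 2×4096 + 3×512 + 6×8 + 3 = 9779 (decimal)
Compute |127 - 9779| = 9652
9652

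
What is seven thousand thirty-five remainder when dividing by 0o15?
Convert seven thousand thirty-five (English words) → 7×1000 + 35 = 7035 (decimal)
Convert 0o15 (octal) → 1×8 + 5 = 13 (decimal)
Compute 7035 mod 13 = 2
2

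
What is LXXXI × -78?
Convert LXXXI (Roman numeral) → 50 + 10 + 10 + 10 + 1 = 81 (decimal)
Compute 81 × -78 = -6318
-6318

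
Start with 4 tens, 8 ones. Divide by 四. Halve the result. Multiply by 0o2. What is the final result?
Convert 4 tens, 8 ones (place-value notation) → 4×10 + 8 = 48 (decimal)
Start: 48
Convert 四 (Chinese numeral) → 4 (decimal)
48 ÷ 4 = 12
12 ÷ 2 = 6
Convert 0o2 (octal) → 2 (decimal)
6 × 2 = 12
12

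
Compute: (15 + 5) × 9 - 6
Parentheses first: 15 + 5 = 20
Multiply: 20 × 9 = 180
Subtract: 180 - 6 = 174
174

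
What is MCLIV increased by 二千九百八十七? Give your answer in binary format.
Convert MCLIV (Roman numeral) → 1000 + 100 + 50 + 4 = 1154 (decimal)
Convert 二千九百八十七 (Chinese numeral) → 2×1000 + 9×100 + 8×10 + 7 = 2987 (decimal)
Compute 1154 + 2987 = 4141
Convert 4141 (decimal) → 4141 = 4096 + 32 + 8 + 4 + 1 → 0b1000000101101 (binary)
0b1000000101101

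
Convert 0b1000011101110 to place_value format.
Convert 0b1000011101110 (binary) → 4096 + 128 + 64 + 32 + 8 + 4 + 2 = 4334 (decimal)
Convert 4334 (decimal) → 4334 = 4×1000 + 3×100 + 3×10 + 4 → 4 thousands, 3 hundreds, 3 tens, 4 ones (place-value notation)
4 thousands, 3 hundreds, 3 tens, 4 ones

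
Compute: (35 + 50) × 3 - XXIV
Convert XXIV (Roman numeral) → 10 + 10 + 4 = 24 (decimal)
Expression in decimal: (35 + 50) × 3 - 24
Parentheses first: 35 + 50 = 85
Multiply: 85 × 3 = 255
Subtract: 255 - 24 = 231
231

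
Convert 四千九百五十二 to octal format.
Convert 四千九百五十二 (Chinese numeral) → 4×1000 + 9×100 + 5×10 + 2 = 4952 (decimal)
Convert 4952 (decimal) → 4952 = 1×4096 + 1×512 + 5×64 + 3×8 → 0o11530 (octal)
0o11530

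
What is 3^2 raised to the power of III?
Convert 3^2 (power) → 9 (decimal)
Convert III (Roman numeral) → 1 + 1 + 1 = 3 (decimal)
Compute 9 ^ 3 = 729
729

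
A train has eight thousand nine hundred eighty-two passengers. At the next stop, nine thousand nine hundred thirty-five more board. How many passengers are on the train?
Convert eight thousand nine hundred eighty-two (English words) → 8×1000 + 9×100 + 82 = 8982 (decimal)
Convert nine thousand nine hundred thirty-five (English words) → 9×1000 + 9×100 + 35 = 9935 (decimal)
Compute 8982 + 9935 = 18917
18917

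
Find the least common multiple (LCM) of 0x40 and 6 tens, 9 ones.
Convert 0x40 (hexadecimal) → 4×16 = 64 (decimal)
Convert 6 tens, 9 ones (place-value notation) → 6×10 + 9 = 69 (decimal)
Compute lcm(64, 69) = 4416
4416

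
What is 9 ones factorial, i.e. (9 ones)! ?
Convert 9 ones (place-value notation) → 9 (decimal)
Compute 9! = 362880
362880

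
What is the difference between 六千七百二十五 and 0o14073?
Convert 六千七百二十五 (Chinese numeral) → 6×1000 + 7×100 + 2×10 + 5 = 6725 (decimal)
Convert 0o14073 (octal) → 1×4096 + 4×512 + 7×8 + 3 = 6203 (decimal)
Difference: |6725 - 6203| = 522
522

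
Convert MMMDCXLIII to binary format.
Convert MMMDCXLIII (Roman numeral) → 1000 + 1000 + 1000 + 500 + 100 + 40 + 1 + 1 + 1 = 3643 (decimal)
Convert 3643 (decimal) → 3643 = 2048 + 1024 + 512 + 32 + 16 + 8 + 2 + 1 → 0b111000111011 (binary)
0b111000111011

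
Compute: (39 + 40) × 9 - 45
Parentheses first: 39 + 40 = 79
Multiply: 79 × 9 = 711
Subtract: 711 - 45 = 666
666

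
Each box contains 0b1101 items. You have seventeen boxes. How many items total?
Convert 0b1101 (binary) → 8 + 4 + 1 = 13 (decimal)
Convert seventeen (English words) → 17 (decimal)
Compute 13 × 17 = 221
221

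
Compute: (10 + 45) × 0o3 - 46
Convert 0o3 (octal) → 3 (decimal)
Expression in decimal: (10 + 45) × 3 - 46
Parentheses first: 10 + 45 = 55
Multiply: 55 × 3 = 165
Subtract: 165 - 46 = 119
119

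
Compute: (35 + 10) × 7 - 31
Parentheses first: 35 + 10 = 45
Multiply: 45 × 7 = 315
Subtract: 315 - 31 = 284
284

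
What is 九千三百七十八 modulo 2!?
Convert 九千三百七十八 (Chinese numeral) → 9×1000 + 3×100 + 7×10 + 8 = 9378 (decimal)
Convert 2! (factorial) → 2 (decimal)
Compute 9378 mod 2 = 0
0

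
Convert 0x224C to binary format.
Convert 0x224C (hexadecimal) → 2×4096 + 2×256 + 4×16 + 12 = 8780 (decimal)
Convert 8780 (decimal) → 8780 = 8192 + 512 + 64 + 8 + 4 → 0b10001001001100 (binary)
0b10001001001100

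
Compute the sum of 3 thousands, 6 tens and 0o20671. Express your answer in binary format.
Convert 3 thousands, 6 tens (place-value notation) → 3×1000 + 6×10 = 3060 (decimal)
Convert 0o20671 (octal) → 2×4096 + 6×64 + 7×8 + 1 = 8633 (decimal)
Compute 3060 + 8633 = 11693
Convert 11693 (decimal) → 11693 = 8192 + 2048 + 1024 + 256 + 128 + 32 + 8 + 4 + 1 → 0b10110110101101 (binary)
0b10110110101101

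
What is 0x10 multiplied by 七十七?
Convert 0x10 (hexadecimal) → 1×16 = 16 (decimal)
Convert 七十七 (Chinese numeral) → 7×10 + 7 = 77 (decimal)
Compute 16 × 77 = 1232
1232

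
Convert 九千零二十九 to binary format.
Convert 九千零二十九 (Chinese numeral) → 9×1000 + 2×10 + 9 = 9029 (decimal)
Convert 9029 (decimal) → 9029 = 8192 + 512 + 256 + 64 + 4 + 1 → 0b10001101000101 (binary)
0b10001101000101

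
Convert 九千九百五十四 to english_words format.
Convert 九千九百五十四 (Chinese numeral) → 9×1000 + 9×100 + 5×10 + 4 = 9954 (decimal)
Convert 9954 (decimal) → 9954 = 9×1000 + 9×100 + 54 → nine thousand nine hundred fifty-four (English words)
nine thousand nine hundred fifty-four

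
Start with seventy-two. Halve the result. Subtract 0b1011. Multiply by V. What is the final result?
Convert seventy-two (English words) → 72 (decimal)
Start: 72
72 ÷ 2 = 36
Convert 0b1011 (binary) → 8 + 2 + 1 = 11 (decimal)
36 - 11 = 25
Convert V (Roman numeral) → 5 (decimal)
25 × 5 = 125
125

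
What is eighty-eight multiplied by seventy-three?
Convert eighty-eight (English words) → 88 (decimal)
Convert seventy-three (English words) → 73 (decimal)
Compute 88 × 73 = 6424
6424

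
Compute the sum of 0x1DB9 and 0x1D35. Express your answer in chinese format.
Convert 0x1DB9 (hexadecimal) → 1×4096 + 13×256 + 11×16 + 9 = 7609 (decimal)
Convert 0x1D35 (hexadecimal) → 1×4096 + 13×256 + 3×16 + 5 = 7477 (decimal)
Compute 7609 + 7477 = 15086
Convert 15086 (decimal) → 15086 = 1×10000 + 5×1000 + 8×10 + 6 → 一万五千零八十六 (Chinese numeral)
一万五千零八十六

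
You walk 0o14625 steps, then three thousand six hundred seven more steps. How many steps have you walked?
Convert 0o14625 (octal) → 1×4096 + 4×512 + 6×64 + 2×8 + 5 = 6549 (decimal)
Convert three thousand six hundred seven (English words) → 3×1000 + 6×100 + 7 = 3607 (decimal)
Compute 6549 + 3607 = 10156
10156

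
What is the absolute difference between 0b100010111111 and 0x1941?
Convert 0b100010111111 (binary) → 2048 + 128 + 32 + 16 + 8 + 4 + 2 + 1 = 2239 (decimal)
Convert 0x1941 (hexadecimal) → 1×4096 + 9×256 + 4×16 + 1 = 6465 (decimal)
Compute |2239 - 6465| = 4226
4226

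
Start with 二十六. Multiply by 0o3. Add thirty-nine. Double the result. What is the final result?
Convert 二十六 (Chinese numeral) → 2×10 + 6 = 26 (decimal)
Start: 26
Convert 0o3 (octal) → 3 (decimal)
26 × 3 = 78
Convert thirty-nine (English words) → 39 (decimal)
78 + 39 = 117
117 × 2 = 234
234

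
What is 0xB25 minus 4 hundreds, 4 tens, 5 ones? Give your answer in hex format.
Convert 0xB25 (hexadecimal) → 11×256 + 2×16 + 5 = 2853 (decimal)
Convert 4 hundreds, 4 tens, 5 ones (place-value notation) → 4×100 + 4×10 + 5 = 445 (decimal)
Compute 2853 - 445 = 2408
Convert 2408 (decimal) → 2408 = 9×256 + 6×16 + 8 → 0x968 (hexadecimal)
0x968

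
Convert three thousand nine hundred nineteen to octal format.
Convert three thousand nine hundred nineteen (English words) → 3×1000 + 9×100 + 19 = 3919 (decimal)
Convert 3919 (decimal) → 3919 = 7×512 + 5×64 + 1×8 + 7 → 0o7517 (octal)
0o7517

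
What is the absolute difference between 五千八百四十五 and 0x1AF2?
Convert 五千八百四十五 (Chinese numeral) → 5×1000 + 8×100 + 4×10 + 5 = 5845 (decimal)
Convert 0x1AF2 (hexadecimal) → 1×4096 + 10×256 + 15×16 + 2 = 6898 (decimal)
Compute |5845 - 6898| = 1053
1053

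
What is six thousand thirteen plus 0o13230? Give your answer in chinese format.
Convert six thousand thirteen (English words) → 6×1000 + 13 = 6013 (decimal)
Convert 0o13230 (octal) → 1×4096 + 3×512 + 2×64 + 3×8 = 5784 (decimal)
Compute 6013 + 5784 = 11797
Convert 11797 (decimal) → 11797 = 1×10000 + 1×1000 + 7×100 + 9×10 + 7 → 一万一千七百九十七 (Chinese numeral)
一万一千七百九十七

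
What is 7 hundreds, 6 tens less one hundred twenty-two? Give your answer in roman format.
Convert 7 hundreds, 6 tens (place-value notation) → 7×100 + 6×10 = 760 (decimal)
Convert one hundred twenty-two (English words) → 1×100 + 22 = 122 (decimal)
Compute 760 - 122 = 638
Convert 638 (decimal) → 638 = 500 + 100 + 10 + 10 + 10 + 5 + 1 + 1 + 1 → DCXXXVIII (Roman numeral)
DCXXXVIII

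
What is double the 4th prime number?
The 4th prime number = 7
Compute 7 × 2 = 14
14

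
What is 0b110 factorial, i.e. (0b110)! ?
Convert 0b110 (binary) → 4 + 2 = 6 (decimal)
Compute 6! = 720
720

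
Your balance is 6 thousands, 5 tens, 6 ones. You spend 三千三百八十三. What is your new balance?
Convert 6 thousands, 5 tens, 6 ones (place-value notation) → 6×1000 + 5×10 + 6 = 6056 (decimal)
Convert 三千三百八十三 (Chinese numeral) → 3×1000 + 3×100 + 8×10 + 3 = 3383 (decimal)
Compute 6056 - 3383 = 2673
2673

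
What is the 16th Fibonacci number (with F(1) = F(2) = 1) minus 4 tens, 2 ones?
The 16th Fibonacci number (with F(1) = F(2) = 1) = 987
Convert 4 tens, 2 ones (place-value notation) → 4×10 + 2 = 42 (decimal)
Compute 987 - 42 = 945
945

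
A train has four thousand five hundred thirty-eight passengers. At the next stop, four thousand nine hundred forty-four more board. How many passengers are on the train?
Convert four thousand five hundred thirty-eight (English words) → 4×1000 + 5×100 + 38 = 4538 (decimal)
Convert four thousand nine hundred forty-four (English words) → 4×1000 + 9×100 + 44 = 4944 (decimal)
Compute 4538 + 4944 = 9482
9482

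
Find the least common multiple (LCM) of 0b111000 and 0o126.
Convert 0b111000 (binary) → 32 + 16 + 8 = 56 (decimal)
Convert 0o126 (octal) → 1×64 + 2×8 + 6 = 86 (decimal)
Compute lcm(56, 86) = 2408
2408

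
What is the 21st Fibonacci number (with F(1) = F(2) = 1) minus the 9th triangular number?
The 21st Fibonacci number (with F(1) = F(2) = 1) = 10946
Convert the 9th triangular number (triangular index) → 9×10/2 = 45 (decimal)
Compute 10946 - 45 = 10901
10901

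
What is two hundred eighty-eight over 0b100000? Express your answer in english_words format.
Convert two hundred eighty-eight (English words) → 2×100 + 88 = 288 (decimal)
Convert 0b100000 (binary) → 32 (decimal)
Compute 288 ÷ 32 = 9
Convert 9 (decimal) → nine (English words)
nine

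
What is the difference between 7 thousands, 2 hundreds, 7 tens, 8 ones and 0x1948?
Convert 7 thousands, 2 hundreds, 7 tens, 8 ones (place-value notation) → 7×1000 + 2×100 + 7×10 + 8 = 7278 (decimal)
Convert 0x1948 (hexadecimal) → 1×4096 + 9×256 + 4×16 + 8 = 6472 (decimal)
Difference: |7278 - 6472| = 806
806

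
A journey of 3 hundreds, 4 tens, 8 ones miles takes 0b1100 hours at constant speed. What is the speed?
Convert 3 hundreds, 4 tens, 8 ones (place-value notation) → 3×100 + 4×10 + 8 = 348 (decimal)
Convert 0b1100 (binary) → 8 + 4 = 12 (decimal)
Compute 348 ÷ 12 = 29
29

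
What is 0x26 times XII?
Convert 0x26 (hexadecimal) → 2×16 + 6 = 38 (decimal)
Convert XII (Roman numeral) → 10 + 1 + 1 = 12 (decimal)
Compute 38 × 12 = 456
456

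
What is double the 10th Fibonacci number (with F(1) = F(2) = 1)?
The 10th Fibonacci number (with F(1) = F(2) = 1): 1, 1, 2, 3, 5, 8, 13, 21, 34, 55 → 55
Compute 55 × 2 = 110
110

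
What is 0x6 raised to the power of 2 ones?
Convert 0x6 (hexadecimal) → 6 (decimal)
Convert 2 ones (place-value notation) → 2 (decimal)
Compute 6 ^ 2 = 36
36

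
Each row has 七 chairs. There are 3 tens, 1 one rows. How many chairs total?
Convert 七 (Chinese numeral) → 7 (decimal)
Convert 3 tens, 1 one (place-value notation) → 3×10 + 1 = 31 (decimal)
Compute 7 × 31 = 217
217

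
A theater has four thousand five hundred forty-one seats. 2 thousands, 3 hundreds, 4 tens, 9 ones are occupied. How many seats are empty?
Convert four thousand five hundred forty-one (English words) → 4×1000 + 5×100 + 41 = 4541 (decimal)
Convert 2 thousands, 3 hundreds, 4 tens, 9 ones (place-value notation) → 2×1000 + 3×100 + 4×10 + 9 = 2349 (decimal)
Compute 4541 - 2349 = 2192
2192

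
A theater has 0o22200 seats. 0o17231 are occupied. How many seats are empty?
Convert 0o22200 (octal) → 2×4096 + 2×512 + 2×64 = 9344 (decimal)
Convert 0o17231 (octal) → 1×4096 + 7×512 + 2×64 + 3×8 + 1 = 7833 (decimal)
Compute 9344 - 7833 = 1511
1511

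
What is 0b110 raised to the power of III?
Convert 0b110 (binary) → 4 + 2 = 6 (decimal)
Convert III (Roman numeral) → 1 + 1 + 1 = 3 (decimal)
Compute 6 ^ 3 = 216
216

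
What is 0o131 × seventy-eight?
Convert 0o131 (octal) → 1×64 + 3×8 + 1 = 89 (decimal)
Convert seventy-eight (English words) → 78 (decimal)
Compute 89 × 78 = 6942
6942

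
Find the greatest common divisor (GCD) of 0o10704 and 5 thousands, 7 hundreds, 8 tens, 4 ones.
Convert 0o10704 (octal) → 1×4096 + 7×64 + 4 = 4548 (decimal)
Convert 5 thousands, 7 hundreds, 8 tens, 4 ones (place-value notation) → 5×1000 + 7×100 + 8×10 + 4 = 5784 (decimal)
Compute gcd(4548, 5784) = 12
12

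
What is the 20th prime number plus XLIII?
The 20th prime number = 71
Convert XLIII (Roman numeral) → 40 + 1 + 1 + 1 = 43 (decimal)
Compute 71 + 43 = 114
114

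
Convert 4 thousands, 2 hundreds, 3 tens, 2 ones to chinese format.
Convert 4 thousands, 2 hundreds, 3 tens, 2 ones (place-value notation) → 4×1000 + 2×100 + 3×10 + 2 = 4232 (decimal)
Convert 4232 (decimal) → 4232 = 4×1000 + 2×100 + 3×10 + 2 → 四千二百三十二 (Chinese numeral)
四千二百三十二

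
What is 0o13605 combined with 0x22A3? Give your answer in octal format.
Convert 0o13605 (octal) → 1×4096 + 3×512 + 6×64 + 5 = 6021 (decimal)
Convert 0x22A3 (hexadecimal) → 2×4096 + 2×256 + 10×16 + 3 = 8867 (decimal)
Compute 6021 + 8867 = 14888
Convert 14888 (decimal) → 14888 = 3×4096 + 5×512 + 5×8 → 0o35050 (octal)
0o35050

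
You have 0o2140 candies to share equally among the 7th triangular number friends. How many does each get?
Convert 0o2140 (octal) → 2×512 + 1×64 + 4×8 = 1120 (decimal)
Convert the 7th triangular number (triangular index) → 7×8/2 = 28 (decimal)
Compute 1120 ÷ 28 = 40
40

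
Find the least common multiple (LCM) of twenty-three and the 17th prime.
Convert twenty-three (English words) → 23 (decimal)
Convert the 17th prime (prime index) → 59 (decimal)
Compute lcm(23, 59) = 1357
1357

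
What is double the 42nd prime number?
The 42nd prime number = 181
Compute 181 × 2 = 362
362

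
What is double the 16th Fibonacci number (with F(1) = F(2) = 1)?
The 16th Fibonacci number (with F(1) = F(2) = 1) = 987
Compute 987 × 2 = 1974
1974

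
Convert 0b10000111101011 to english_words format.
Convert 0b10000111101011 (binary) → 8192 + 256 + 128 + 64 + 32 + 8 + 2 + 1 = 8683 (decimal)
Convert 8683 (decimal) → 8683 = 8×1000 + 6×100 + 83 → eight thousand six hundred eighty-three (English words)
eight thousand six hundred eighty-three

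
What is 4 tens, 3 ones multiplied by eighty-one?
Convert 4 tens, 3 ones (place-value notation) → 4×10 + 3 = 43 (decimal)
Convert eighty-one (English words) → 81 (decimal)
Compute 43 × 81 = 3483
3483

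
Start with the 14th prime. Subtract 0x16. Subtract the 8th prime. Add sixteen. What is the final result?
Convert the 14th prime (prime index) → 43 (decimal)
Start: 43
Convert 0x16 (hexadecimal) → 1×16 + 6 = 22 (decimal)
43 - 22 = 21
Convert the 8th prime (prime index) → 19 (decimal)
21 - 19 = 2
Convert sixteen (English words) → 16 (decimal)
2 + 16 = 18
18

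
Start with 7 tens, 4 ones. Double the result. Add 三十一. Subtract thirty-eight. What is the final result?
Convert 7 tens, 4 ones (place-value notation) → 7×10 + 4 = 74 (decimal)
Start: 74
74 × 2 = 148
Convert 三十一 (Chinese numeral) → 3×10 + 1 = 31 (decimal)
148 + 31 = 179
Convert thirty-eight (English words) → 38 (decimal)
179 - 38 = 141
141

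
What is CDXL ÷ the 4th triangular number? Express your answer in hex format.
Convert CDXL (Roman numeral) → 400 + 40 = 440 (decimal)
Convert the 4th triangular number (triangular index) → 4×5/2 = 10 (decimal)
Compute 440 ÷ 10 = 44
Convert 44 (decimal) → 44 = 2×16 + 12 → 0x2C (hexadecimal)
0x2C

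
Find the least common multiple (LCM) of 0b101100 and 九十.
Convert 0b101100 (binary) → 32 + 8 + 4 = 44 (decimal)
Convert 九十 (Chinese numeral) → 9×10 = 90 (decimal)
Compute lcm(44, 90) = 1980
1980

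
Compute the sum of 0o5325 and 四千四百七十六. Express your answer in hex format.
Convert 0o5325 (octal) → 5×512 + 3×64 + 2×8 + 5 = 2773 (decimal)
Convert 四千四百七十六 (Chinese numeral) → 4×1000 + 4×100 + 7×10 + 6 = 4476 (decimal)
Compute 2773 + 4476 = 7249
Convert 7249 (decimal) → 7249 = 1×4096 + 12×256 + 5×16 + 1 → 0x1C51 (hexadecimal)
0x1C51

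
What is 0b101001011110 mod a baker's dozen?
Convert 0b101001011110 (binary) → 2048 + 512 + 64 + 16 + 8 + 4 + 2 = 2654 (decimal)
Convert a baker's dozen (colloquial) → 13 (decimal)
Compute 2654 mod 13 = 2
2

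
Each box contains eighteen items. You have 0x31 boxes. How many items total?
Convert eighteen (English words) → 18 (decimal)
Convert 0x31 (hexadecimal) → 3×16 + 1 = 49 (decimal)
Compute 18 × 49 = 882
882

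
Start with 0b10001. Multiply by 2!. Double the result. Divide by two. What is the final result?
Convert 0b10001 (binary) → 16 + 1 = 17 (decimal)
Start: 17
Convert 2! (factorial) → 2 (decimal)
17 × 2 = 34
34 × 2 = 68
Convert two (English words) → 2 (decimal)
68 ÷ 2 = 34
34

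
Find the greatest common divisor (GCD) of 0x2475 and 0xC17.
Convert 0x2475 (hexadecimal) → 2×4096 + 4×256 + 7×16 + 5 = 9333 (decimal)
Convert 0xC17 (hexadecimal) → 12×256 + 1×16 + 7 = 3095 (decimal)
Compute gcd(9333, 3095) = 1
1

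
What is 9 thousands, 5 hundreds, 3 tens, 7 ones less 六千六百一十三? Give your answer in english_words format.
Convert 9 thousands, 5 hundreds, 3 tens, 7 ones (place-value notation) → 9×1000 + 5×100 + 3×10 + 7 = 9537 (decimal)
Convert 六千六百一十三 (Chinese numeral) → 6×1000 + 6×100 + 1×10 + 3 = 6613 (decimal)
Compute 9537 - 6613 = 2924
Convert 2924 (decimal) → 2924 = 2×1000 + 9×100 + 24 → two thousand nine hundred twenty-four (English words)
two thousand nine hundred twenty-four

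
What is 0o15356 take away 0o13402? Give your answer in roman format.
Convert 0o15356 (octal) → 1×4096 + 5×512 + 3×64 + 5×8 + 6 = 6894 (decimal)
Convert 0o13402 (octal) → 1×4096 + 3×512 + 4×64 + 2 = 5890 (decimal)
Compute 6894 - 5890 = 1004
Convert 1004 (decimal) → 1004 = 1000 + 4 → MIV (Roman numeral)
MIV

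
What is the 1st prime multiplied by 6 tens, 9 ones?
Convert the 1st prime (prime index) → 2 (decimal)
Convert 6 tens, 9 ones (place-value notation) → 6×10 + 9 = 69 (decimal)
Compute 2 × 69 = 138
138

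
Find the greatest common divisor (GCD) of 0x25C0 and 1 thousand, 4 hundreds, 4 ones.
Convert 0x25C0 (hexadecimal) → 2×4096 + 5×256 + 12×16 = 9664 (decimal)
Convert 1 thousand, 4 hundreds, 4 ones (place-value notation) → 1×1000 + 4×100 + 4 = 1404 (decimal)
Compute gcd(9664, 1404) = 4
4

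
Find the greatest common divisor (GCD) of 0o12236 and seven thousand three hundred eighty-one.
Convert 0o12236 (octal) → 1×4096 + 2×512 + 2×64 + 3×8 + 6 = 5278 (decimal)
Convert seven thousand three hundred eighty-one (English words) → 7×1000 + 3×100 + 81 = 7381 (decimal)
Compute gcd(5278, 7381) = 1
1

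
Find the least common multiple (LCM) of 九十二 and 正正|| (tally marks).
Convert 九十二 (Chinese numeral) → 9×10 + 2 = 92 (decimal)
Convert 正正|| (tally marks) → 5 + 5 + 2 = 12 (decimal)
Compute lcm(92, 12) = 276
276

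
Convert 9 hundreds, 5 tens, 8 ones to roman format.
Convert 9 hundreds, 5 tens, 8 ones (place-value notation) → 9×100 + 5×10 + 8 = 958 (decimal)
Convert 958 (decimal) → 958 = 900 + 50 + 5 + 1 + 1 + 1 → CMLVIII (Roman numeral)
CMLVIII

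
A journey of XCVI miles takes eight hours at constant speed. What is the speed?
Convert XCVI (Roman numeral) → 90 + 5 + 1 = 96 (decimal)
Convert eight (English words) → 8 (decimal)
Compute 96 ÷ 8 = 12
12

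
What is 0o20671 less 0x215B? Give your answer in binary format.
Convert 0o20671 (octal) → 2×4096 + 6×64 + 7×8 + 1 = 8633 (decimal)
Convert 0x215B (hexadecimal) → 2×4096 + 1×256 + 5×16 + 11 = 8539 (decimal)
Compute 8633 - 8539 = 94
Convert 94 (decimal) → 94 = 64 + 16 + 8 + 4 + 2 → 0b1011110 (binary)
0b1011110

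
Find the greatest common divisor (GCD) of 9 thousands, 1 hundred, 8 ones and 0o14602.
Convert 9 thousands, 1 hundred, 8 ones (place-value notation) → 9×1000 + 1×100 + 8 = 9108 (decimal)
Convert 0o14602 (octal) → 1×4096 + 4×512 + 6×64 + 2 = 6530 (decimal)
Compute gcd(9108, 6530) = 2
2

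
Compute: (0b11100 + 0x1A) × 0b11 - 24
Convert 0b11100 (binary) → 16 + 8 + 4 = 28 (decimal)
Convert 0x1A (hexadecimal) → 1×16 + 10 = 26 (decimal)
Convert 0b11 (binary) → 2 + 1 = 3 (decimal)
Expression in decimal: (28 + 26) × 3 - 24
Parentheses first: 28 + 26 = 54
Multiply: 54 × 3 = 162
Subtract: 162 - 24 = 138
138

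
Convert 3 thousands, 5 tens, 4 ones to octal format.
Convert 3 thousands, 5 tens, 4 ones (place-value notation) → 3×1000 + 5×10 + 4 = 3054 (decimal)
Convert 3054 (decimal) → 3054 = 5×512 + 7×64 + 5×8 + 6 → 0o5756 (octal)
0o5756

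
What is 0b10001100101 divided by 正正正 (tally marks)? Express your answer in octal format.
Convert 0b10001100101 (binary) → 1024 + 64 + 32 + 4 + 1 = 1125 (decimal)
Convert 正正正 (tally marks) → 5 + 5 + 5 = 15 (decimal)
Compute 1125 ÷ 15 = 75
Convert 75 (decimal) → 75 = 1×64 + 1×8 + 3 → 0o113 (octal)
0o113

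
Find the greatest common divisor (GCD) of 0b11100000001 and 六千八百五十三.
Convert 0b11100000001 (binary) → 1024 + 512 + 256 + 1 = 1793 (decimal)
Convert 六千八百五十三 (Chinese numeral) → 6×1000 + 8×100 + 5×10 + 3 = 6853 (decimal)
Compute gcd(1793, 6853) = 11
11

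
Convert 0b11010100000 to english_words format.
Convert 0b11010100000 (binary) → 1024 + 512 + 128 + 32 = 1696 (decimal)
Convert 1696 (decimal) → 1696 = 1×1000 + 6×100 + 96 → one thousand six hundred ninety-six (English words)
one thousand six hundred ninety-six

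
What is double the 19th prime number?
The 19th prime number = 67
Compute 67 × 2 = 134
134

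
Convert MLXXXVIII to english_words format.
Convert MLXXXVIII (Roman numeral) → 1000 + 50 + 10 + 10 + 10 + 5 + 1 + 1 + 1 = 1088 (decimal)
Convert 1088 (decimal) → 1088 = 1×1000 + 88 → one thousand eighty-eight (English words)
one thousand eighty-eight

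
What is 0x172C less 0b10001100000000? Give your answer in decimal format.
Convert 0x172C (hexadecimal) → 1×4096 + 7×256 + 2×16 + 12 = 5932 (decimal)
Convert 0b10001100000000 (binary) → 8192 + 512 + 256 = 8960 (decimal)
Compute 5932 - 8960 = -3028
-3028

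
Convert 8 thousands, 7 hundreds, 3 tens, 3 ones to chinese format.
Convert 8 thousands, 7 hundreds, 3 tens, 3 ones (place-value notation) → 8×1000 + 7×100 + 3×10 + 3 = 8733 (decimal)
Convert 8733 (decimal) → 8733 = 8×1000 + 7×100 + 3×10 + 3 → 八千七百三十三 (Chinese numeral)
八千七百三十三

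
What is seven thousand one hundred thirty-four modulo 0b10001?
Convert seven thousand one hundred thirty-four (English words) → 7×1000 + 1×100 + 34 = 7134 (decimal)
Convert 0b10001 (binary) → 16 + 1 = 17 (decimal)
Compute 7134 mod 17 = 11
11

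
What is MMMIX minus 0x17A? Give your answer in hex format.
Convert MMMIX (Roman numeral) → 1000 + 1000 + 1000 + 9 = 3009 (decimal)
Convert 0x17A (hexadecimal) → 1×256 + 7×16 + 10 = 378 (decimal)
Compute 3009 - 378 = 2631
Convert 2631 (decimal) → 2631 = 10×256 + 4×16 + 7 → 0xA47 (hexadecimal)
0xA47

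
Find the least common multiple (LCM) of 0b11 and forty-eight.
Convert 0b11 (binary) → 2 + 1 = 3 (decimal)
Convert forty-eight (English words) → 48 (decimal)
Compute lcm(3, 48) = 48
48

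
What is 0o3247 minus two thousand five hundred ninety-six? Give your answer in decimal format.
Convert 0o3247 (octal) → 3×512 + 2×64 + 4×8 + 7 = 1703 (decimal)
Convert two thousand five hundred ninety-six (English words) → 2×1000 + 5×100 + 96 = 2596 (decimal)
Compute 1703 - 2596 = -893
-893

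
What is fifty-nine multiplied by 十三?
Convert fifty-nine (English words) → 59 (decimal)
Convert 十三 (Chinese numeral) → 1×10 + 3 = 13 (decimal)
Compute 59 × 13 = 767
767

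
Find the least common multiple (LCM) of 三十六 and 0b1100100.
Convert 三十六 (Chinese numeral) → 3×10 + 6 = 36 (decimal)
Convert 0b1100100 (binary) → 64 + 32 + 4 = 100 (decimal)
Compute lcm(36, 100) = 900
900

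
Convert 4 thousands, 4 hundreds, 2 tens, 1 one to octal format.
Convert 4 thousands, 4 hundreds, 2 tens, 1 one (place-value notation) → 4×1000 + 4×100 + 2×10 + 1 = 4421 (decimal)
Convert 4421 (decimal) → 4421 = 1×4096 + 5×64 + 5 → 0o10505 (octal)
0o10505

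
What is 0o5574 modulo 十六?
Convert 0o5574 (octal) → 5×512 + 5×64 + 7×8 + 4 = 2940 (decimal)
Convert 十六 (Chinese numeral) → 1×10 + 6 = 16 (decimal)
Compute 2940 mod 16 = 12
12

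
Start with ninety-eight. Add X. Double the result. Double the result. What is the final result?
Convert ninety-eight (English words) → 98 (decimal)
Start: 98
Convert X (Roman numeral) → 10 (decimal)
98 + 10 = 108
108 × 2 = 216
216 × 2 = 432
432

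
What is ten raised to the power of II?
Convert ten (English words) → 10 (decimal)
Convert II (Roman numeral) → 1 + 1 = 2 (decimal)
Compute 10 ^ 2 = 100
100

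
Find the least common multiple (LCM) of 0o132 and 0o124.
Convert 0o132 (octal) → 1×64 + 3×8 + 2 = 90 (decimal)
Convert 0o124 (octal) → 1×64 + 2×8 + 4 = 84 (decimal)
Compute lcm(90, 84) = 1260
1260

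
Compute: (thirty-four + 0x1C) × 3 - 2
Convert thirty-four (English words) → 34 (decimal)
Convert 0x1C (hexadecimal) → 1×16 + 12 = 28 (decimal)
Expression in decimal: (34 + 28) × 3 - 2
Parentheses first: 34 + 28 = 62
Multiply: 62 × 3 = 186
Subtract: 186 - 2 = 184
184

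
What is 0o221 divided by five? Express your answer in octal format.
Convert 0o221 (octal) → 2×64 + 2×8 + 1 = 145 (decimal)
Convert five (English words) → 5 (decimal)
Compute 145 ÷ 5 = 29
Convert 29 (decimal) → 29 = 3×8 + 5 → 0o35 (octal)
0o35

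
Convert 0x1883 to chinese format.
Convert 0x1883 (hexadecimal) → 1×4096 + 8×256 + 8×16 + 3 = 6275 (decimal)
Convert 6275 (decimal) → 6275 = 6×1000 + 2×100 + 7×10 + 5 → 六千二百七十五 (Chinese numeral)
六千二百七十五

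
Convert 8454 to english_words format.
Convert 8454 (decimal) → 8454 = 8×1000 + 4×100 + 54 → eight thousand four hundred fifty-four (English words)
eight thousand four hundred fifty-four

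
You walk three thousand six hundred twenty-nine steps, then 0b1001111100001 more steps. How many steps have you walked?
Convert three thousand six hundred twenty-nine (English words) → 3×1000 + 6×100 + 29 = 3629 (decimal)
Convert 0b1001111100001 (binary) → 4096 + 512 + 256 + 128 + 64 + 32 + 1 = 5089 (decimal)
Compute 3629 + 5089 = 8718
8718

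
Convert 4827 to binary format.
Convert 4827 (decimal) → 4827 = 4096 + 512 + 128 + 64 + 16 + 8 + 2 + 1 → 0b1001011011011 (binary)
0b1001011011011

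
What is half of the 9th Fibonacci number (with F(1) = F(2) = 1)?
The 9th Fibonacci number (with F(1) = F(2) = 1): 1, 1, 2, 3, 5, 8, 13, 21, 34 → 34
Compute 34 ÷ 2 = 17
17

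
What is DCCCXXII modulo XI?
Convert DCCCXXII (Roman numeral) → 500 + 100 + 100 + 100 + 10 + 10 + 1 + 1 = 822 (decimal)
Convert XI (Roman numeral) → 10 + 1 = 11 (decimal)
Compute 822 mod 11 = 8
8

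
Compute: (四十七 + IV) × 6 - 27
Convert 四十七 (Chinese numeral) → 4×10 + 7 = 47 (decimal)
Convert IV (Roman numeral) → 4 (decimal)
Expression in decimal: (47 + 4) × 6 - 27
Parentheses first: 47 + 4 = 51
Multiply: 51 × 6 = 306
Subtract: 306 - 27 = 279
279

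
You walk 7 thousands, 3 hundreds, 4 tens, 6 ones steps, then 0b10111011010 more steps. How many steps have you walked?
Convert 7 thousands, 3 hundreds, 4 tens, 6 ones (place-value notation) → 7×1000 + 3×100 + 4×10 + 6 = 7346 (decimal)
Convert 0b10111011010 (binary) → 1024 + 256 + 128 + 64 + 16 + 8 + 2 = 1498 (decimal)
Compute 7346 + 1498 = 8844
8844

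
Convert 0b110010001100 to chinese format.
Convert 0b110010001100 (binary) → 2048 + 1024 + 128 + 8 + 4 = 3212 (decimal)
Convert 3212 (decimal) → 3212 = 3×1000 + 2×100 + 1×10 + 2 → 三千二百一十二 (Chinese numeral)
三千二百一十二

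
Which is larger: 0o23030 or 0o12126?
Convert 0o23030 (octal) → 2×4096 + 3×512 + 3×8 = 9752 (decimal)
Convert 0o12126 (octal) → 1×4096 + 2×512 + 1×64 + 2×8 + 6 = 5206 (decimal)
Compare 9752 vs 5206: larger = 9752
9752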